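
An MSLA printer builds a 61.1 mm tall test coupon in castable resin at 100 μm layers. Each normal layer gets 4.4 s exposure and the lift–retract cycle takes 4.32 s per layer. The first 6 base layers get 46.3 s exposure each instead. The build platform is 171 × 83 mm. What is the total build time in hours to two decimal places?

Number of layers: 61.1 / 0.1 → 611 (rounded up).
Burn-in layers = 6 × (46.3 + 4.32), so 303.72 s.
Regular layers = 605 × (4.4 + 4.32), so 5275.6 s.
Total = 303.72 + 5275.6 = 5579.32 s = 1.55 hours.

1.55 hours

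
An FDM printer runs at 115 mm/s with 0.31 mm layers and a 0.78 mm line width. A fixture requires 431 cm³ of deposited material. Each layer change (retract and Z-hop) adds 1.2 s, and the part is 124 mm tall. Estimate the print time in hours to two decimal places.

4.44 hours

Extrusion cross-section = 0.31 × 0.78 = 0.2418 mm².
Total extruded path = 431000/0.2418 = 1782464.8 mm.
Print-move time = 1782464.8 / 115 = 15499.7 s.
Layer count = ceil(124 / 0.31) = 400.
Layer-change overhead = 400 × 1.2 = 480 s.
Total = 15499.7 + 480 = 15979.7 s = 4.44 hours.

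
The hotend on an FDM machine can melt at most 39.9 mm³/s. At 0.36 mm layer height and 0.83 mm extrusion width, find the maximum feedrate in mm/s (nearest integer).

134 mm/s

Bead cross-section = 0.36 × 0.83 = 0.2988 mm².
v_max = Q/A = 39.9/0.2988 = 133.53 mm/s → 134 mm/s.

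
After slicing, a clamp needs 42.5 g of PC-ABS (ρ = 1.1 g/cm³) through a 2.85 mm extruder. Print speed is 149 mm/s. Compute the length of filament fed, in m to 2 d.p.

Extruded volume: 42.5/1.1 = 38.6364 cm³ (38636.4 mm³).
Filament cross-section = π × (2.85/2)² = 6.3794 mm².
L = V/A = 38636.4/6.3794 = 6056.43 mm → 6.06 m.

6.06 m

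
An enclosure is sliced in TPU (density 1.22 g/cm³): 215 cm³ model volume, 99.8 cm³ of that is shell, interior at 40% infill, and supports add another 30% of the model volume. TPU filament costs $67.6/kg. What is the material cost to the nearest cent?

$17.35

Interior volume = 215 − 99.8, so 115.2 cm³.
Infill deposited = 0.40 × 115.2 = 46.08 cm³.
Support = 0.30 × 215, so 64.5 cm³.
Total extruded: 99.8 + 46.08 + 64.5 → 210.38 cm³.
Mass = 210.38 × 1.22, so 256.6636 g.
Cost = 256.6636 g / 1000 × $67.6/kg = $17.35.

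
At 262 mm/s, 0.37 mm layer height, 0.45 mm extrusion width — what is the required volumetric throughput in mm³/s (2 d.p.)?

Bead cross-section = 0.37 × 0.45 = 0.1665 mm².
Volumetric flow = 262 × 0.1665 = 43.62 mm³/s.

43.62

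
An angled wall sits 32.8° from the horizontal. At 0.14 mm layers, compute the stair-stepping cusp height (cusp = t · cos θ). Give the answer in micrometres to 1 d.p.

117.7 μm

h_c = t·cos θ = 0.14 × 0.8406 = 0.117684 mm (117.7 μm).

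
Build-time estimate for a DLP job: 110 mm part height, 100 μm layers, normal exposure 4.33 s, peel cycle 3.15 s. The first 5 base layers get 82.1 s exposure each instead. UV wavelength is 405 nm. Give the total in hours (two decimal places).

Layers = ⌈110/0.1⌉ = 1100.
Base layers: 5 × (82.1 + 3.15) → 426.25 s.
Remaining layers: 1095 × (4.33 + 3.15) → 8190.6 s.
Total = 426.25 + 8190.6 = 8616.85 s = 2.39 hours.

2.39 hours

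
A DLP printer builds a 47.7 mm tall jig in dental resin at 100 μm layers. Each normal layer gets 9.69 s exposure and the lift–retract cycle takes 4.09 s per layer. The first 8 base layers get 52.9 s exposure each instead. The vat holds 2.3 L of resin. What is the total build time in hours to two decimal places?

Layers = ⌈47.7/0.1⌉ = 477.
Base layers: 8 × (52.9 + 4.09) → 455.92 s.
Remaining layers: 469 × (9.69 + 4.09) → 6462.82 s.
Sum: 455.92 + 6462.82 = 6918.74 s → 1.92 hours.

1.92 hours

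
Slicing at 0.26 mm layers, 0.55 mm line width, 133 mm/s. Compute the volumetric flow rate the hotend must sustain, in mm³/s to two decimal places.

Bead cross-section = 0.26 × 0.55 = 0.143 mm².
Volumetric flow = 133 × 0.143 = 19.02 mm³/s.

19.02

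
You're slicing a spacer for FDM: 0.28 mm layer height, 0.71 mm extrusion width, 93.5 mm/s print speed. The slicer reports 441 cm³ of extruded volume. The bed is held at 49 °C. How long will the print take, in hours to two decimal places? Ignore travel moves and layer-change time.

Line area: 0.28 × 0.71 → 0.1988 mm².
Toolpath length = 441 cm³ / 0.1988 mm² = 441000 / 0.1988 = 2218309.9 mm.
Print-move time: 2218309.9 / 93.5 → 23725.2 s.
That's 23725.2 s → 6.59 hours.

6.59 hours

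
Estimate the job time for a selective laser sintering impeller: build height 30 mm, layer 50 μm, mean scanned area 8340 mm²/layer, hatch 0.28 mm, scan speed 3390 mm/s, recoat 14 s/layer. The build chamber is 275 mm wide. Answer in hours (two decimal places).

Layers = ⌈30/0.05⌉ = 600.
Hatch length per layer: 8340 / 0.28 → 29785.7 mm.
Scan time per layer = 29785.7 / 3390, so 8.7863 s.
Time per layer: 8.7863 + 14 → 22.7863 s.
Build time = 600 × 22.7863 = 13671.78 s = 3.80 hours.

3.80 hours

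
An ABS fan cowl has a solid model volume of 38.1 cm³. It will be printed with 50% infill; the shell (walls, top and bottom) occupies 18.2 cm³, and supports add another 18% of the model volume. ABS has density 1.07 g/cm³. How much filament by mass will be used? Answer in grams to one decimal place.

Interior volume: 38.1 − 18.2 → 19.9 cm³.
Deposited infill = 0.50 × 19.9 = 9.95 cm³.
Support = 0.18 × 38.1 = 6.858 cm³.
Total extruded = 18.2 + 9.95 + 6.858, so 35.008 cm³.
Mass: 35.008 × 1.07 → 37.45856 g.

37.5 g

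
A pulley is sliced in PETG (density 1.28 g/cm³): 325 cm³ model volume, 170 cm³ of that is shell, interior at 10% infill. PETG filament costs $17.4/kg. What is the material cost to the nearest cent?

Infill region = 325 − 170 = 155 cm³.
Infill volume = 0.10 × 155 = 15.5 cm³.
Total extruded = 170 + 15.5 = 185.5 cm³.
Mass = 185.5 × 1.28, so 237.44 g.
At $17.4/kg: 237.44/1000 × 17.4 = $4.13.

$4.13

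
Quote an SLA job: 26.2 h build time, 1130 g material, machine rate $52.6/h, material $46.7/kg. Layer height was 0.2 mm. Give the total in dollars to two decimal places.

Machine-time cost = 52.6 × 26.2 = $1378.12.
Material charge = 46.7 × 1130/1000 = $52.771.
Job cost: 1378.12 + 52.771 = 1430.891 ≈ $1430.89.

$1430.89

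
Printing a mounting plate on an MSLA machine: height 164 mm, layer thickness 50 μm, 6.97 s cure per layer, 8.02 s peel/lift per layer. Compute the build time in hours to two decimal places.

13.66 hours

Number of layers: 164 / 0.05 → 3280 (rounded up).
Per-layer time = 6.97 + 8.02 = 14.99 s.
Total = 3280 × 14.99 = 49167.2 s = 13.66 hours.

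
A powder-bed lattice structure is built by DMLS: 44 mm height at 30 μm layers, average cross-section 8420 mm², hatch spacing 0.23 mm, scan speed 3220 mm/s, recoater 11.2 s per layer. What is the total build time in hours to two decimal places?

Number of layers: 44 / 0.03 → 1467 (rounded up).
Hatch length per layer: 8420 / 0.23 → 36608.7 mm.
Laser time per layer: 36608.7 / 3220 → 11.3692 s.
Time per layer = 11.3692 + 11.2 = 22.5692 s.
Total: 1467 × 22.5692 s = 33109.0164 s → 9.20 hours.

9.20 hours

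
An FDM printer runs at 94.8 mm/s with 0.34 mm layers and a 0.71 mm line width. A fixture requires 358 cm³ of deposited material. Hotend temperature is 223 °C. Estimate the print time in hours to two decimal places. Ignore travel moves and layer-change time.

4.35 hours

Extrusion cross-section = 0.34 × 0.71, so 0.2414 mm².
Path length: 358000 mm³ / 0.2414 mm² → 1483015.7 mm.
Time extruding = 1483015.7 / 94.8, so 15643.6 s.
In the requested units: 15643.6 s = 4.35 hours.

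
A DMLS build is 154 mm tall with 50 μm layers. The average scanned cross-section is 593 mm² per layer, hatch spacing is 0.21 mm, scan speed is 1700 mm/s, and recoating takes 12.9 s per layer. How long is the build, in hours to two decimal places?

Layers = ⌈154/0.05⌉ = 3080.
Hatch length per layer = 593 / 0.21 = 2823.8 mm.
Laser time per layer = 2823.8 / 1700, so 1.6611 s.
Time per layer = 1.6611 + 12.9, so 14.5611 s.
3080 layers × 14.5611 s/layer = 44848.188 s, i.e. 12.46 hours.

12.46 hours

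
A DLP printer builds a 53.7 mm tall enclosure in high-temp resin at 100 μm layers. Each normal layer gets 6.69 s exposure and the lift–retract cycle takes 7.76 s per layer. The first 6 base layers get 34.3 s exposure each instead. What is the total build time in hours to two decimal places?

2.20 hours

Number of layers: 53.7 / 0.1 → 537 (rounded up).
Burn-in layers = 6 × (34.3 + 7.76) = 252.36 s.
Normal layers = 531 × (6.69 + 7.76) = 7672.95 s.
Sum: 252.36 + 7672.95 = 7925.31 s → 2.20 hours.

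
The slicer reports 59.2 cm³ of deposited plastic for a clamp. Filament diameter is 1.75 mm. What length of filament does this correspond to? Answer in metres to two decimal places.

24.61 m

Cross-section of 1.75 mm filament: π·(1.75/2)² = 2.4053 mm².
L = 59200 mm³ / 2.4053 mm² = 24612.31 mm, i.e. 24.61 m.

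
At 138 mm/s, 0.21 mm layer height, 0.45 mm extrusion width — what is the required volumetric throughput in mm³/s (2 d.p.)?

13.04

A = 0.21 × 0.45 = 0.0945 mm².
Volumetric flow = 138 × 0.0945 = 13.04 mm³/s.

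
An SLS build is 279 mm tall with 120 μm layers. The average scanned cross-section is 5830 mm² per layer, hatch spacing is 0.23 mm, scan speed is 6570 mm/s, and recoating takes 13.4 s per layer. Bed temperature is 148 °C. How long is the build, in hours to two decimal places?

Layer count = ceil(279 / 0.12) = 2325.
Hatch length per layer = 5830 / 0.23 = 25347.8 mm.
Laser time per layer = 25347.8 / 6570 = 3.8581 s.
Time per layer: 3.8581 + 13.4 → 17.2581 s.
2325 layers × 17.2581 s/layer = 40125.0825 s, i.e. 11.15 hours.

11.15 hours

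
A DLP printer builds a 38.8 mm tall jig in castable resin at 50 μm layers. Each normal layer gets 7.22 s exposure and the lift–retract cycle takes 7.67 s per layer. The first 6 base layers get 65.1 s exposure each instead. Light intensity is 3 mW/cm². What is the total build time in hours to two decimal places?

Number of layers: 38.8 / 0.05 → 776 (rounded up).
Base layers: 6 × (65.1 + 7.67) → 436.62 s.
Regular layers = 770 × (7.22 + 7.67) = 11465.3 s.
Total = 436.62 + 11465.3 = 11901.92 s = 3.31 hours.

3.31 hours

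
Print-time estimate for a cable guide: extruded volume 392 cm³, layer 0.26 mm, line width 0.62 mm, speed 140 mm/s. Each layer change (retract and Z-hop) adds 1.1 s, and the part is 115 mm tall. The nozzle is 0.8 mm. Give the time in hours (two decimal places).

Line area = 0.26 × 0.62, so 0.1612 mm².
Toolpath length = 392 cm³ / 0.1612 mm² = 392000 / 0.1612 = 2431761.8 mm.
Print-move time = 2431761.8 / 140, so 17369.7 s.
Layers = ⌈115/0.26⌉ = 443.
Layer-change overhead = 443 × 1.1, so 487.3 s.
Altogether 17369.7 + 487.3 = 17857 s, i.e. 4.96 hours.

4.96 hours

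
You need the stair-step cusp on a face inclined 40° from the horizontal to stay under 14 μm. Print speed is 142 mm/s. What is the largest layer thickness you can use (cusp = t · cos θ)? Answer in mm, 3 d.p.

Layer height = cusp / cos(40°) = 0.014 / 0.7660 = 0.018 mm.

0.018 mm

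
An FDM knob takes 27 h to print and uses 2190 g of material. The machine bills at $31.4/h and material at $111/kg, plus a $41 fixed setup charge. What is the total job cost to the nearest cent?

Machine cost = 31.4 × 27 = $847.80.
Material charge = 111 × 2190/1000 = $243.09.
Total = 847.80 + 243.09 + 41 = $1131.89.

$1131.89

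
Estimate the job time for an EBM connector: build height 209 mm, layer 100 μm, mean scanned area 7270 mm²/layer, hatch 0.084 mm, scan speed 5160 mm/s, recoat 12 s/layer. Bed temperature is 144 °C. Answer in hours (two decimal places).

Layer count = ceil(209 / 0.1) = 2090.
Per-layer scan distance = 7270 / 0.084 = 86547.6 mm.
Per-layer scan time = 86547.6 / 5160 = 16.7728 s.
Per-layer time: 16.7728 + 12 → 28.7728 s.
2090 layers × 28.7728 s/layer = 60135.152 s, i.e. 16.70 hours.

16.70 hours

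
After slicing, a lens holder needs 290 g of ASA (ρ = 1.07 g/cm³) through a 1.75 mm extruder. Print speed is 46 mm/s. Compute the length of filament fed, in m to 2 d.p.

Extruded volume: 290/1.07 = 271.028 cm³ (271028 mm³).
Cross-section of 1.75 mm filament: π·(1.75/2)² = 2.4053 mm².
Length = 271028 / 2.4053 = 112679.5 mm = 112.68 m.

112.68 m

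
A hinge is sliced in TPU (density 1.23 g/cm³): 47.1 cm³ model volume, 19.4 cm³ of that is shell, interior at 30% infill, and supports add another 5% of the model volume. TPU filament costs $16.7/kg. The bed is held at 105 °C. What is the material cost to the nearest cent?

Volume inside the shell = 47.1 − 19.4 = 27.7 cm³.
Infill deposited = 0.30 × 27.7 = 8.31 cm³.
Support = 0.05 × 47.1 = 2.355 cm³.
Total printed volume = 19.4 + 8.31 + 2.355, so 30.065 cm³.
Mass = 30.065 × 1.23 = 36.97995 g.
Cost = 36.97995 g / 1000 × $16.7/kg = $0.62.

$0.62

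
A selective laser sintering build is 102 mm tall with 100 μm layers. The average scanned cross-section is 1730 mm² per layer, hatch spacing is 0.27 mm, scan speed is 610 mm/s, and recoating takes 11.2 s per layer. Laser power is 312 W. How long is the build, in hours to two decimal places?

6.15 hours

Number of layers: 102 / 0.1 → 1020 (rounded up).
Per-layer scan distance: 1730 / 0.27 → 6407.4 mm.
Laser time per layer = 6407.4 / 610 = 10.5039 s.
Layer cycle = 10.5039 + 11.2, so 21.7039 s.
Total: 1020 × 21.7039 s = 22137.978 s → 6.15 hours.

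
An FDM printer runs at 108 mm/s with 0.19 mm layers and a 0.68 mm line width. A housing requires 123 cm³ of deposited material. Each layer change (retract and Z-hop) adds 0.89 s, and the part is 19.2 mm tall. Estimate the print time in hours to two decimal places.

Bead cross-section: 0.19 × 0.68 → 0.1292 mm².
Path length: 123000 mm³ / 0.1292 mm² → 952012.4 mm.
Time extruding = 952012.4 / 108 = 8814.9 s.
Number of layers: 19.2 / 0.19 → 102 (rounded up).
Z-hop total = 102 × 0.89, so 90.78 s.
Altogether 8814.9 + 90.78 = 8905.68 s, i.e. 2.47 hours.

2.47 hours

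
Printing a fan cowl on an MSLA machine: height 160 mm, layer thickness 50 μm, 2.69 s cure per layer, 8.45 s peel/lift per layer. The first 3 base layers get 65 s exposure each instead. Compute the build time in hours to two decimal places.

Layers = ⌈160/0.05⌉ = 3200.
Base layers = 3 × (65 + 8.45) = 220.35 s.
Normal layers = 3197 × (2.69 + 8.45) = 35614.58 s.
Total = 220.35 + 35614.58 = 35834.93 s = 9.95 hours.

9.95 hours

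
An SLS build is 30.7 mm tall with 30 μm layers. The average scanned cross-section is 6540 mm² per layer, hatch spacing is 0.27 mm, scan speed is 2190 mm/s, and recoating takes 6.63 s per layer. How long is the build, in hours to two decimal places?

Layers = ⌈30.7/0.03⌉ = 1024.
Hatch length per layer = 6540 / 0.27 = 24222.2 mm.
Laser time per layer = 24222.2 / 2190 = 11.0604 s.
Per-layer time = 11.0604 + 6.63 = 17.6904 s.
Build time = 1024 × 17.6904 = 18114.9696 s = 5.03 hours.

5.03 hours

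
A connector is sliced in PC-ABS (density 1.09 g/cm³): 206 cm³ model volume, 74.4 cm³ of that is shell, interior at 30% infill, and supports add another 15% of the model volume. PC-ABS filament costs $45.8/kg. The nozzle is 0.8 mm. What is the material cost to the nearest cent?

Volume inside the shell = 206 − 74.4 = 131.6 cm³.
Infill deposited: 0.30 × 131.6 → 39.48 cm³.
Support = 0.15 × 206, so 30.9 cm³.
Total extruded: 74.4 + 39.48 + 30.9 → 144.78 cm³.
Mass: 144.78 × 1.09 → 157.8102 g.
At $45.8/kg: 157.8102/1000 × 45.8 = $7.23.

$7.23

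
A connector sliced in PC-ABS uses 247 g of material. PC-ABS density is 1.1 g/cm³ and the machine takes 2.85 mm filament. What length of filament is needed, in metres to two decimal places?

35.20 m

Volume = 247 g / 1.1 g·cm⁻³ = 224.5455 cm³ = 224545.5 mm³.
Filament cross-section = π × (2.85/2)² = 6.3794 mm².
L = V/A = 224545.5/6.3794 = 35198.53 mm → 35.20 m.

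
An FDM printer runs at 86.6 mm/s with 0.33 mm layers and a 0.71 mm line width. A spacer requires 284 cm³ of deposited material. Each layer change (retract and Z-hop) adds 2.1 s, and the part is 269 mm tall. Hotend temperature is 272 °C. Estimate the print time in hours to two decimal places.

4.36 hours

Bead cross-section: 0.33 × 0.71 → 0.2343 mm².
Toolpath length = 284 cm³ / 0.2343 mm² = 284000 / 0.2343 = 1212121.2 mm.
Print-move time = 1212121.2 / 86.6, so 13996.8 s.
Number of layers: 269 / 0.33 → 816 (rounded up).
Non-print overhead: 816 × 2.1 → 1713.6 s.
Total = 13996.8 + 1713.6 = 15710.4 s = 4.36 hours.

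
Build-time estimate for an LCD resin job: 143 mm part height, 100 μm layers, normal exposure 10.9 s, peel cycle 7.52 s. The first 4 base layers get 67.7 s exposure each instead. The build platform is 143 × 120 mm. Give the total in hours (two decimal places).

7.38 hours

Layer count = ceil(143 / 0.1) = 1430.
Burn-in layers: 4 × (67.7 + 7.52) → 300.88 s.
Regular layers = 1426 × (10.9 + 7.52) = 26266.92 s.
Sum: 300.88 + 26266.92 = 26567.8 s → 7.38 hours.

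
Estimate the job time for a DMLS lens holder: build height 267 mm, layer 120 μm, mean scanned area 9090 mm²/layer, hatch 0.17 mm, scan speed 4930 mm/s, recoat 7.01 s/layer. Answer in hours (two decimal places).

Layer count = ceil(267 / 0.12) = 2225.
Hatch length per layer = 9090 / 0.17, so 53470.6 mm.
Per-layer scan time: 53470.6 / 4930 → 10.846 s.
Layer cycle = 10.846 + 7.01 = 17.856 s.
2225 layers × 17.856 s/layer = 39729.6 s, i.e. 11.04 hours.

11.04 hours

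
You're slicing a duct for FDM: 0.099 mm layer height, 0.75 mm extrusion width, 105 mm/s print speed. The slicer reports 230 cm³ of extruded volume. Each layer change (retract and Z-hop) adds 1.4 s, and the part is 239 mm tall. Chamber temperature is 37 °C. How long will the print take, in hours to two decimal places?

9.13 hours

Line area: 0.099 × 0.75 → 0.07425 mm².
Path length: 230000 mm³ / 0.07425 mm² → 3097643.1 mm.
Print-move time = 3097643.1 / 105, so 29501.4 s.
Layer count = ceil(239 / 0.099) = 2415.
Non-print overhead: 2415 × 1.4 → 3381 s.
Altogether 29501.4 + 3381 = 32882.4 s, i.e. 9.13 hours.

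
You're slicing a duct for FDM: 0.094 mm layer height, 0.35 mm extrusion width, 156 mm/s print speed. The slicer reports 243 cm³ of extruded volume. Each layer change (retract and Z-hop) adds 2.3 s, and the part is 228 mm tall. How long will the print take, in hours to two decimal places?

14.70 hours

Bead cross-section: 0.094 × 0.35 → 0.0329 mm².
Path length: 243000 mm³ / 0.0329 mm² → 7386018.2 mm.
Time extruding: 7386018.2 / 156 → 47346.3 s.
Layer count = ceil(228 / 0.094) = 2426.
Non-print overhead = 2426 × 2.3 = 5579.8 s.
Altogether 47346.3 + 5579.8 = 52926.1 s, i.e. 14.70 hours.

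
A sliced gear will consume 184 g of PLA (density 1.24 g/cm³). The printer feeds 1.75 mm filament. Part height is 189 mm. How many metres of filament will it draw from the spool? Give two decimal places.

61.69 m

Extruded volume: 184/1.24 = 148.3871 cm³ (148387.1 mm³).
Cross-section of 1.75 mm filament: π·(1.75/2)² = 2.4053 mm².
L = V/A = 148387.1/2.4053 = 61691.72 mm → 61.69 m.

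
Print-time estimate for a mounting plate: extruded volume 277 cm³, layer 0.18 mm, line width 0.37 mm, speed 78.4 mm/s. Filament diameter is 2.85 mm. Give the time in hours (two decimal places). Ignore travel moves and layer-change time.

Extrusion cross-section = 0.18 × 0.37, so 0.0666 mm².
Toolpath length = 277 cm³ / 0.0666 mm² = 277000 / 0.0666 = 4159159.2 mm.
Extrusion time = 4159159.2 / 78.4, so 53050.5 s.
That's 53050.5 s → 14.74 hours.

14.74 hours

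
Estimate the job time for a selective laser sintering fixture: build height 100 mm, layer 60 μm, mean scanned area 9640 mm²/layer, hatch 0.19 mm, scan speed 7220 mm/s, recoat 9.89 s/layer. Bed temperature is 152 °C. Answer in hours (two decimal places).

7.83 hours

Number of layers: 100 / 0.06 → 1667 (rounded up).
Scan path per layer = 9640 / 0.19, so 50736.8 mm.
Laser time per layer: 50736.8 / 7220 → 7.0273 s.
Time per layer = 7.0273 + 9.89 = 16.9173 s.
Total: 1667 × 16.9173 s = 28201.1391 s → 7.83 hours.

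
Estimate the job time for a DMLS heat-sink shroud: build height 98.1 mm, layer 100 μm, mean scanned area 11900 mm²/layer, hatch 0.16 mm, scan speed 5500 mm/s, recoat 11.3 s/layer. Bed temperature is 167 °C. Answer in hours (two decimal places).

Number of layers: 98.1 / 0.1 → 981 (rounded up).
Hatch length per layer = 11900 / 0.16 = 74375 mm.
Scan time per layer: 74375 / 5500 → 13.5227 s.
Layer cycle = 13.5227 + 11.3 = 24.8227 s.
981 layers × 24.8227 s/layer = 24351.0687 s, i.e. 6.76 hours.

6.76 hours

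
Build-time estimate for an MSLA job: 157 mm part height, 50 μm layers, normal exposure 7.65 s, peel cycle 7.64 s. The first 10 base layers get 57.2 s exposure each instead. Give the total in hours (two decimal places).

13.47 hours

Layer count = ceil(157 / 0.05) = 3140.
Burn-in layers = 10 × (57.2 + 7.64), so 648.4 s.
Regular layers = 3130 × (7.65 + 7.64) = 47857.7 s.
Total = 648.4 + 47857.7 = 48506.1 s = 13.47 hours.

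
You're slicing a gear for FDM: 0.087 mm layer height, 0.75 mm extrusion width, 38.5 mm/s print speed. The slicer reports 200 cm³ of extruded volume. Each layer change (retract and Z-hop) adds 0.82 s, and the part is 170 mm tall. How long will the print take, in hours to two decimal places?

Line area: 0.087 × 0.75 → 0.06525 mm².
Total extruded path = 200000/0.06525 = 3065134.1 mm.
Extrusion time: 3065134.1 / 38.5 → 79613.9 s.
Layers = ⌈170/0.087⌉ = 1955.
Z-hop total = 1955 × 0.82, so 1603.1 s.
Altogether 79613.9 + 1603.1 = 81217 s, i.e. 22.56 hours.

22.56 hours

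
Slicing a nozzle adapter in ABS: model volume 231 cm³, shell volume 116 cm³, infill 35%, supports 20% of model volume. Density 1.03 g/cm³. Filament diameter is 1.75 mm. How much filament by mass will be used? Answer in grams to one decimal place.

208.5 g

Interior volume = 231 − 116, so 115 cm³.
Deposited infill = 0.35 × 115, so 40.25 cm³.
Support = 0.20 × 231, so 46.2 cm³.
Total extruded = 116 + 40.25 + 46.2 = 202.45 cm³.
Mass = 202.45 × 1.03 = 208.5235 g.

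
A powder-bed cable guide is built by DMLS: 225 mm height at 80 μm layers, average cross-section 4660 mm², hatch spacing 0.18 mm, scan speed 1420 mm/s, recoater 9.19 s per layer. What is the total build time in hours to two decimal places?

21.43 hours

Layer count = ceil(225 / 0.08) = 2813.
Per-layer scan distance = 4660 / 0.18, so 25888.9 mm.
Scan time per layer = 25888.9 / 1420 = 18.2316 s.
Time per layer = 18.2316 + 9.19, so 27.4216 s.
Build time = 2813 × 27.4216 = 77136.9608 s = 21.43 hours.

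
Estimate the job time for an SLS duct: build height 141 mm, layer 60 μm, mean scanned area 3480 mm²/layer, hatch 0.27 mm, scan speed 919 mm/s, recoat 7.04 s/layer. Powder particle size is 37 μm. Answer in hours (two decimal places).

13.75 hours

Layer count = ceil(141 / 0.06) = 2350.
Hatch length per layer = 3480 / 0.27 = 12888.9 mm.
Scan time per layer = 12888.9 / 919 = 14.0249 s.
Time per layer = 14.0249 + 7.04, so 21.0649 s.
Build time = 2350 × 21.0649 = 49502.515 s = 13.75 hours.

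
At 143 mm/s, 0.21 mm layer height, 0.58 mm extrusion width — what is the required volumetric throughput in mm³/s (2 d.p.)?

17.42

Extrusion cross-section: 0.21 × 0.58 → 0.1218 mm².
Q = v·A = 143 × 0.1218 = 17.42 mm³/s.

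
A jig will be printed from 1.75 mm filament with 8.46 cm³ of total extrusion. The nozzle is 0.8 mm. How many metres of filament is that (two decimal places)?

A = π r² = π × 0.875² = 2.4053 mm².
Length = 8.46 cm³ / 2.4053 mm² = 8460 / 2.4053 = 3517.23 mm = 3.52 m.

3.52 m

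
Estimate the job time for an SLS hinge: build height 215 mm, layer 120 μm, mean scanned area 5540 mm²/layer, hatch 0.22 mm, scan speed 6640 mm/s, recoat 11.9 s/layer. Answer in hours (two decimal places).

Layer count = ceil(215 / 0.12) = 1792.
Hatch length per layer = 5540 / 0.22 = 25181.8 mm.
Laser time per layer = 25181.8 / 6640 = 3.7924 s.
Per-layer time = 3.7924 + 11.9, so 15.6924 s.
Total: 1792 × 15.6924 s = 28120.7808 s → 7.81 hours.

7.81 hours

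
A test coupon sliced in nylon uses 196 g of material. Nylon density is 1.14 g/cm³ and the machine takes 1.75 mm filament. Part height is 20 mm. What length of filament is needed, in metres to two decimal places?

Volume = 196 g / 1.14 g·cm⁻³ = 171.9298 cm³ = 171929.8 mm³.
Cross-section of 1.75 mm filament: π·(1.75/2)² = 2.4053 mm².
Length = 171929.8 / 2.4053 = 71479.57 mm = 71.48 m.

71.48 m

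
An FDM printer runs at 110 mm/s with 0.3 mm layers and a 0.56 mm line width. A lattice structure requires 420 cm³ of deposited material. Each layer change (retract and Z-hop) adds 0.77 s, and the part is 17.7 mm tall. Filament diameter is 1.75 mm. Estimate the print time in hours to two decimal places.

Bead cross-section: 0.3 × 0.56 → 0.168 mm².
Toolpath length = 420 cm³ / 0.168 mm² = 420000 / 0.168 = 2500000 mm.
Print-move time = 2500000 / 110 = 22727.3 s.
Layers = ⌈17.7/0.3⌉ = 59.
Z-hop total: 59 × 0.77 → 45.43 s.
Total = 22727.3 + 45.43 = 22772.73 s = 6.33 hours.

6.33 hours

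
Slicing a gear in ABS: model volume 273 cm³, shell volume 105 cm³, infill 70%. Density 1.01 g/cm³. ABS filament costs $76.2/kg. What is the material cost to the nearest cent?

Volume inside the shell = 273 − 105 = 168 cm³.
Deposited infill = 0.70 × 168 = 117.6 cm³.
Deposited volume: 105 + 117.6 → 222.6 cm³.
Mass: 222.6 × 1.01 → 224.826 g.
At $76.2/kg: 224.826/1000 × 76.2 = $17.13.

$17.13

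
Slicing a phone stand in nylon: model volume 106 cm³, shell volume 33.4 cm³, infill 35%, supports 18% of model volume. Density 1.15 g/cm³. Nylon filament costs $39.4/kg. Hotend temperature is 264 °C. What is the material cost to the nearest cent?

Volume inside the shell = 106 − 33.4 = 72.6 cm³.
Deposited infill = 0.35 × 72.6, so 25.41 cm³.
Support: 0.18 × 106 → 19.08 cm³.
Deposited volume = 33.4 + 25.41 + 19.08, so 77.89 cm³.
Mass: 77.89 × 1.15 → 89.5735 g.
At $39.4/kg: 89.5735/1000 × 39.4 = $3.53.

$3.53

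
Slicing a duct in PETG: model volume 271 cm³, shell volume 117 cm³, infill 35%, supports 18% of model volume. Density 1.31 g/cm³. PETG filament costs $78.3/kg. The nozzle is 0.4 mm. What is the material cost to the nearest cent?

Volume inside the shell: 271 − 117 → 154 cm³.
Infill deposited = 0.35 × 154 = 53.9 cm³.
Support = 0.18 × 271 = 48.78 cm³.
Total extruded = 117 + 53.9 + 48.78 = 219.68 cm³.
Mass = 219.68 × 1.31, so 287.7808 g.
Cost = 287.7808 g / 1000 × $78.3/kg = $22.53.

$22.53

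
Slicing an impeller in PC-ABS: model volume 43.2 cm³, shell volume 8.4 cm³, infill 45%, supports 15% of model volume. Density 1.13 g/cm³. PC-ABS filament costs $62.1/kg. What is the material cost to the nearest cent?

$2.14

Interior volume = 43.2 − 8.4 = 34.8 cm³.
Deposited infill: 0.45 × 34.8 → 15.66 cm³.
Support: 0.15 × 43.2 → 6.48 cm³.
Total extruded = 8.4 + 15.66 + 6.48 = 30.54 cm³.
Mass: 30.54 × 1.13 → 34.5102 g.
Cost = 34.5102 g / 1000 × $62.1/kg = $2.14.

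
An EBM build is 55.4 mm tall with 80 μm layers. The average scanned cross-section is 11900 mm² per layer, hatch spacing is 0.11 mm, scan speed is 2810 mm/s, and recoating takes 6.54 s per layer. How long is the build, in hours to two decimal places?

Layer count = ceil(55.4 / 0.08) = 693.
Hatch length per layer = 11900 / 0.11, so 108181.8 mm.
Per-layer scan time = 108181.8 / 2810 = 38.4989 s.
Layer cycle = 38.4989 + 6.54, so 45.0389 s.
693 layers × 45.0389 s/layer = 31211.9577 s, i.e. 8.67 hours.

8.67 hours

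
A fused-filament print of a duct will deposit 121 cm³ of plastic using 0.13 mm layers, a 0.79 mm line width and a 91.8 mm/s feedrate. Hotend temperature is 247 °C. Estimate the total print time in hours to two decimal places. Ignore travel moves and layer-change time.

3.57 hours

Extrusion cross-section: 0.13 × 0.79 → 0.1027 mm².
Toolpath length = 121 cm³ / 0.1027 mm² = 121000 / 0.1027 = 1178188.9 mm.
Print-move time = 1178188.9 / 91.8, so 12834.3 s.
That's 12834.3 s → 3.57 hours.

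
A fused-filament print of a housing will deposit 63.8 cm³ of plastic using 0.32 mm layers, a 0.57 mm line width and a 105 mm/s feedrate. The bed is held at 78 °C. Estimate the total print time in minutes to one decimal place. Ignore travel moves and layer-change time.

Line area: 0.32 × 0.57 → 0.1824 mm².
Toolpath length = 63.8 cm³ / 0.1824 mm² = 63800 / 0.1824 = 349780.7 mm.
Print-move time = 349780.7 / 105, so 3331.2 s.
That's 3331.2 s → 55.5 minutes.

55.5 minutes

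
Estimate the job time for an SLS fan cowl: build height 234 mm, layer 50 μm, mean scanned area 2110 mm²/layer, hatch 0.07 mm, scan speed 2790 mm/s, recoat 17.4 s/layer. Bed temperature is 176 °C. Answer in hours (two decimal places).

Layers = ⌈234/0.05⌉ = 4680.
Per-layer scan distance = 2110 / 0.07 = 30142.9 mm.
Laser time per layer = 30142.9 / 2790, so 10.8039 s.
Time per layer = 10.8039 + 17.4, so 28.2039 s.
4680 layers × 28.2039 s/layer = 131994.252 s, i.e. 36.67 hours.

36.67 hours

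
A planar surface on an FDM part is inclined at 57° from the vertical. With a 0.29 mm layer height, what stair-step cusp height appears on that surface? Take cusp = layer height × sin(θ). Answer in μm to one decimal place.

sin(57°) = 0.8387, so cusp = 0.29 × 0.8387 = 0.243223 mm → 243.2 μm.

243.2 μm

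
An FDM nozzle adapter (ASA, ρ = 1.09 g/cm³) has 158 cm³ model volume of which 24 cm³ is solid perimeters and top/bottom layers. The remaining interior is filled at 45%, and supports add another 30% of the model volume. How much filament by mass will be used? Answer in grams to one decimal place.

Interior volume: 158 − 24 → 134 cm³.
Deposited infill = 0.45 × 134 = 60.3 cm³.
Support: 0.30 × 158 → 47.4 cm³.
Deposited volume = 24 + 60.3 + 47.4 = 131.7 cm³.
Mass: 131.7 × 1.09 → 143.553 g.

143.6 g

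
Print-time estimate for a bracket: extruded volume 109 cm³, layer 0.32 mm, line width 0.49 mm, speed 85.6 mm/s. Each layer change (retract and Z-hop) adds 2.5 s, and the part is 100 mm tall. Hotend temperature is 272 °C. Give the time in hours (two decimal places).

Line area: 0.32 × 0.49 → 0.1568 mm².
Total extruded path = 109000/0.1568 = 695153.1 mm.
Extrusion time: 695153.1 / 85.6 → 8120.9 s.
Number of layers: 100 / 0.32 → 313 (rounded up).
Non-print overhead = 313 × 2.5 = 782.5 s.
Total = 8120.9 + 782.5 = 8903.4 s = 2.47 hours.

2.47 hours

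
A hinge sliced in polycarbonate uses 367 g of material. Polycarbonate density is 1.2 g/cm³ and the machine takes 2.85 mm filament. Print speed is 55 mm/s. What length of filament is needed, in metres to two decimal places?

47.94 m

Volume = 367 g / 1.2 g·cm⁻³ = 305.8333 cm³ = 305833.3 mm³.
Filament cross-section = π × (2.85/2)² = 6.3794 mm².
L = V/A = 305833.3/6.3794 = 47940.76 mm → 47.94 m.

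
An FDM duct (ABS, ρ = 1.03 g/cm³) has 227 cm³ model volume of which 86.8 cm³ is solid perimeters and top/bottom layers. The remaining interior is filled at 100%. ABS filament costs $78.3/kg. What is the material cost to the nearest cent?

Infill region: 227 − 86.8 → 140.2 cm³.
Deposited infill = 1.00 × 140.2, so 140.2 cm³.
Deposited volume: 86.8 + 140.2 → 227 cm³.
Mass = 227 × 1.03, so 233.81 g.
Cost = 233.81 g / 1000 × $78.3/kg = $18.31.

$18.31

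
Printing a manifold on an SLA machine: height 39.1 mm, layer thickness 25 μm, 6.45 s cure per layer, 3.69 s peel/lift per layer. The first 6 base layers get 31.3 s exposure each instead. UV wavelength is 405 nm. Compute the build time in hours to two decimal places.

Layer count = ceil(39.1 / 0.025) = 1564.
Base layers: 6 × (31.3 + 3.69) → 209.94 s.
Remaining layers: 1558 × (6.45 + 3.69) → 15798.12 s.
Sum: 209.94 + 15798.12 = 16008.06 s → 4.45 hours.

4.45 hours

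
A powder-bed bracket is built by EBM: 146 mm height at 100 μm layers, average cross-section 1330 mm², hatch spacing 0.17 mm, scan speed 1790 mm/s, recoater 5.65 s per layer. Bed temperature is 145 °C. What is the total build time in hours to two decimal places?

Layer count = ceil(146 / 0.1) = 1460.
Scan path per layer: 1330 / 0.17 → 7823.5 mm.
Scan time per layer: 7823.5 / 1790 → 4.3707 s.
Time per layer = 4.3707 + 5.65, so 10.0207 s.
Build time = 1460 × 10.0207 = 14630.222 s = 4.06 hours.

4.06 hours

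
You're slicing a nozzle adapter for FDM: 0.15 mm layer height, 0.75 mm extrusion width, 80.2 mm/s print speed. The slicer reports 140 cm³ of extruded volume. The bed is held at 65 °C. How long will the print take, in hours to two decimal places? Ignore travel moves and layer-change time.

Line area = 0.15 × 0.75 = 0.1125 mm².
Path length: 140000 mm³ / 0.1125 mm² → 1244444.4 mm.
Print-move time: 1244444.4 / 80.2 → 15516.8 s.
That's 15516.8 s → 4.31 hours.

4.31 hours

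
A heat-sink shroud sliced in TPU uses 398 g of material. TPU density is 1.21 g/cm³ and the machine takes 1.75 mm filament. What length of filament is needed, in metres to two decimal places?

Extruded volume: 398/1.21 = 328.9256 cm³ (328925.6 mm³).
Filament cross-section = π × (1.75/2)² = 2.4053 mm².
Length = 328925.6 / 2.4053 = 136750.34 mm = 136.75 m.

136.75 m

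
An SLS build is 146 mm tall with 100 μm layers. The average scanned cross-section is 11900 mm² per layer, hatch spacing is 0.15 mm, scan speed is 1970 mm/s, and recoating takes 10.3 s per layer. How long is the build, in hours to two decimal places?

Layer count = ceil(146 / 0.1) = 1460.
Per-layer scan distance = 11900 / 0.15, so 79333.3 mm.
Laser time per layer = 79333.3 / 1970, so 40.2707 s.
Per-layer time = 40.2707 + 10.3, so 50.5707 s.
1460 layers × 50.5707 s/layer = 73833.222 s, i.e. 20.51 hours.

20.51 hours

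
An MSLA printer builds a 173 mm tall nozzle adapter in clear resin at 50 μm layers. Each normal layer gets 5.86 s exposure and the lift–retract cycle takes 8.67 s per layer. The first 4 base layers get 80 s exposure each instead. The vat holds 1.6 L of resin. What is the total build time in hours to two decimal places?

14.05 hours

Layers = ⌈173/0.05⌉ = 3460.
Bottom layers = 4 × (80 + 8.67), so 354.68 s.
Normal layers = 3456 × (5.86 + 8.67), so 50215.68 s.
Sum: 354.68 + 50215.68 = 50570.36 s → 14.05 hours.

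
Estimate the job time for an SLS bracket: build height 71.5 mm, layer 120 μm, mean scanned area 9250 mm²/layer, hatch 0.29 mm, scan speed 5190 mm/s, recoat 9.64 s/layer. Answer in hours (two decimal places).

2.61 hours

Number of layers: 71.5 / 0.12 → 596 (rounded up).
Scan path per layer = 9250 / 0.29, so 31896.6 mm.
Per-layer scan time: 31896.6 / 5190 → 6.1458 s.
Per-layer time = 6.1458 + 9.64 = 15.7858 s.
Total: 596 × 15.7858 s = 9408.3368 s → 2.61 hours.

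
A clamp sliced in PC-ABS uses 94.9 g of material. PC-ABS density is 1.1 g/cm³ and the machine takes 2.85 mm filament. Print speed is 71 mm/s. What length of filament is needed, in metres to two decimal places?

13.52 m

Extruded volume: 94.9/1.1 = 86.2727 cm³ (86272.7 mm³).
Filament cross-section = π × (2.85/2)² = 6.3794 mm².
Length = 86272.7 / 6.3794 = 13523.64 mm = 13.52 m.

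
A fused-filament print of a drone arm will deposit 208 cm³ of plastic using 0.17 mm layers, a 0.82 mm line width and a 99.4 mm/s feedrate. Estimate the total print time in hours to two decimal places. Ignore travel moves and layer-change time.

Line area = 0.17 × 0.82, so 0.1394 mm².
Path length: 208000 mm³ / 0.1394 mm² → 1492109 mm.
Print-move time: 1492109 / 99.4 → 15011.2 s.
In the requested units: 15011.2 s = 4.17 hours.

4.17 hours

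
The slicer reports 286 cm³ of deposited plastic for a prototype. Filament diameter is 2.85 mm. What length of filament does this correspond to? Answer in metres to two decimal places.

44.83 m

Cross-section of 2.85 mm filament: π·(2.85/2)² = 6.3794 mm².
Length = 286 cm³ / 6.3794 mm² = 286000 / 6.3794 = 44831.8 mm = 44.83 m.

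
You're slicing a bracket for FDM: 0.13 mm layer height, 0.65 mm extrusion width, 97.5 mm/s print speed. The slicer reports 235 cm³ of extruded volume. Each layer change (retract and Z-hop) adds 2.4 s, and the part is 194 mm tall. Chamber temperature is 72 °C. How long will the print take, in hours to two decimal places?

Extrusion cross-section: 0.13 × 0.65 → 0.0845 mm².
Path length: 235000 mm³ / 0.0845 mm² → 2781065.1 mm.
Print-move time = 2781065.1 / 97.5, so 28523.7 s.
Layers = ⌈194/0.13⌉ = 1493.
Z-hop total = 1493 × 2.4 = 3583.2 s.
Total = 28523.7 + 3583.2 = 32106.9 s = 8.92 hours.

8.92 hours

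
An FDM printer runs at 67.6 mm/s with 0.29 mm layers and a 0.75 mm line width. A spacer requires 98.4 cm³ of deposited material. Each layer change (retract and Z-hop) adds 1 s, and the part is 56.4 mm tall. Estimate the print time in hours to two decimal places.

Extrusion cross-section: 0.29 × 0.75 → 0.2175 mm².
Path length: 98400 mm³ / 0.2175 mm² → 452413.8 mm.
Time extruding = 452413.8 / 67.6, so 6692.5 s.
Layers = ⌈56.4/0.29⌉ = 195.
Layer-change overhead = 195 × 1 = 195 s.
Total = 6692.5 + 195 = 6887.5 s = 1.91 hours.

1.91 hours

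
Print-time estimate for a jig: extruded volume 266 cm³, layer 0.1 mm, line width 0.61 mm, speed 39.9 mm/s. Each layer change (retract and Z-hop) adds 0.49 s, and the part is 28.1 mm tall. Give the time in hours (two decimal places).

Line area = 0.1 × 0.61, so 0.061 mm².
Total extruded path = 266000/0.061 = 4360655.7 mm.
Print-move time = 4360655.7 / 39.9 = 109289.6 s.
Layers = ⌈28.1/0.1⌉ = 281.
Layer-change overhead = 281 × 0.49, so 137.69 s.
Total = 109289.6 + 137.69 = 109427.29 s = 30.40 hours.

30.40 hours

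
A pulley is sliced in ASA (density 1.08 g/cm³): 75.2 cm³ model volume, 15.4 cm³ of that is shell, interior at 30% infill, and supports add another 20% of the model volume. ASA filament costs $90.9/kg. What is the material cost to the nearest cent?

$4.75

Infill region: 75.2 − 15.4 → 59.8 cm³.
Deposited infill = 0.30 × 59.8 = 17.94 cm³.
Support = 0.20 × 75.2, so 15.04 cm³.
Deposited volume = 15.4 + 17.94 + 15.04, so 48.38 cm³.
Mass = 48.38 × 1.08 = 52.2504 g.
At $90.9/kg: 52.2504/1000 × 90.9 = $4.75.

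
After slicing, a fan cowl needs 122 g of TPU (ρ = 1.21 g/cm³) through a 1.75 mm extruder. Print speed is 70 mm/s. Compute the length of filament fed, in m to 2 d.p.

41.92 m

Volume = 122 g / 1.21 g·cm⁻³ = 100.8264 cm³ = 100826.4 mm³.
A = π r² = π × 0.875² = 2.4053 mm².
L = V/A = 100826.4/2.4053 = 41918.43 mm → 41.92 m.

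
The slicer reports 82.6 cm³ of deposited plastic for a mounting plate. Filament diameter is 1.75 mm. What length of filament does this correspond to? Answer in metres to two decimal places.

34.34 m

Cross-section of 1.75 mm filament: π·(1.75/2)² = 2.4053 mm².
L = 82600 mm³ / 2.4053 mm² = 34340.83 mm, i.e. 34.34 m.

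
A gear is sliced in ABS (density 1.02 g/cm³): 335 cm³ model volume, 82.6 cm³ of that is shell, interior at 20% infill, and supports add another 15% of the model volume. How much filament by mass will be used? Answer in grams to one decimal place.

Interior volume = 335 − 82.6, so 252.4 cm³.
Infill volume = 0.20 × 252.4, so 50.48 cm³.
Support = 0.15 × 335 = 50.25 cm³.
Total extruded = 82.6 + 50.48 + 50.25, so 183.33 cm³.
Mass = 183.33 × 1.02 = 186.9966 g.

187.0 g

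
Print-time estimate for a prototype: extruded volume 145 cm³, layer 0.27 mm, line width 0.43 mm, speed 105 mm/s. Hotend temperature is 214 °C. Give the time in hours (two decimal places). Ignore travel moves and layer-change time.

Line area = 0.27 × 0.43 = 0.1161 mm².
Toolpath length = 145 cm³ / 0.1161 mm² = 145000 / 0.1161 = 1248923.3 mm.
Extrusion time = 1248923.3 / 105 = 11894.5 s.
That's 11894.5 s → 3.30 hours.

3.30 hours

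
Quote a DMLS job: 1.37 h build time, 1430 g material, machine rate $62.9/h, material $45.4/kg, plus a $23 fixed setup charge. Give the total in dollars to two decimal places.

Machine cost = 62.9 × 1.37 = $86.173.
Material charge = 45.4 × 1430/1000 = $64.922.
Total = 86.173 + 64.922 + 23 = 174.095 ≈ $174.10.

$174.10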